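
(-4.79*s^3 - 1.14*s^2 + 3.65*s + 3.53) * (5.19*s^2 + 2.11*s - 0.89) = -24.8601*s^5 - 16.0235*s^4 + 20.8012*s^3 + 27.0368*s^2 + 4.1998*s - 3.1417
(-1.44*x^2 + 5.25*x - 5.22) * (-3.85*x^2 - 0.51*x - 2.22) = 5.544*x^4 - 19.4781*x^3 + 20.6163*x^2 - 8.9928*x + 11.5884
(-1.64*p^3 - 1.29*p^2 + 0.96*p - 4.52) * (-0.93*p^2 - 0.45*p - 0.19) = 1.5252*p^5 + 1.9377*p^4 - 0.000700000000000034*p^3 + 4.0167*p^2 + 1.8516*p + 0.8588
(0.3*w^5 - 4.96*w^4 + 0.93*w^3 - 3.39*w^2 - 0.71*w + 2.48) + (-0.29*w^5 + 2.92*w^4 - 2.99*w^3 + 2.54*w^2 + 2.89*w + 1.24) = 0.01*w^5 - 2.04*w^4 - 2.06*w^3 - 0.85*w^2 + 2.18*w + 3.72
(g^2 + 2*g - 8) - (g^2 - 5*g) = 7*g - 8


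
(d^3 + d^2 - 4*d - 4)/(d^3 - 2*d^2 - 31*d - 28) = (d^2 - 4)/(d^2 - 3*d - 28)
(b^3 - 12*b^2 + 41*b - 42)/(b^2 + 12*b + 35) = (b^3 - 12*b^2 + 41*b - 42)/(b^2 + 12*b + 35)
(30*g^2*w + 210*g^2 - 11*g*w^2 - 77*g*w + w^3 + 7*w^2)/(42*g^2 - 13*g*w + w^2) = (-5*g*w - 35*g + w^2 + 7*w)/(-7*g + w)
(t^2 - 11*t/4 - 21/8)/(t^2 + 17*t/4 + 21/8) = (2*t - 7)/(2*t + 7)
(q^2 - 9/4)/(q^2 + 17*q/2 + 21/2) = (q - 3/2)/(q + 7)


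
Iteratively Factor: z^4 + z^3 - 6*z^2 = (z)*(z^3 + z^2 - 6*z) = z*(z + 3)*(z^2 - 2*z) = z^2*(z + 3)*(z - 2)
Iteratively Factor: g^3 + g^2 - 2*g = (g + 2)*(g^2 - g) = g*(g + 2)*(g - 1)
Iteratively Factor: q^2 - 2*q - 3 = (q - 3)*(q + 1)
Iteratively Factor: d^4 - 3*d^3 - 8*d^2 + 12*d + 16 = (d + 1)*(d^3 - 4*d^2 - 4*d + 16) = (d - 2)*(d + 1)*(d^2 - 2*d - 8) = (d - 4)*(d - 2)*(d + 1)*(d + 2)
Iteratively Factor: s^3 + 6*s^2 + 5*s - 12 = (s - 1)*(s^2 + 7*s + 12) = (s - 1)*(s + 4)*(s + 3)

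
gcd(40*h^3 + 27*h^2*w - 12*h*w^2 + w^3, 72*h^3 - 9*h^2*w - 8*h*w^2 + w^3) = -8*h + w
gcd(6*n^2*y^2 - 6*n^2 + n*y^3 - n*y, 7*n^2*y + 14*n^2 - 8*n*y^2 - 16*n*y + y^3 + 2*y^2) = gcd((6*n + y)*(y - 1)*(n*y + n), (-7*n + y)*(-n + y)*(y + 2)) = 1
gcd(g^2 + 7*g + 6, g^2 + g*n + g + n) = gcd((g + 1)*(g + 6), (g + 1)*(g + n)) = g + 1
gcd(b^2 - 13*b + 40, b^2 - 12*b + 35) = b - 5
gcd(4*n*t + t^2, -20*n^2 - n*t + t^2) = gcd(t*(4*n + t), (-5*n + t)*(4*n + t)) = 4*n + t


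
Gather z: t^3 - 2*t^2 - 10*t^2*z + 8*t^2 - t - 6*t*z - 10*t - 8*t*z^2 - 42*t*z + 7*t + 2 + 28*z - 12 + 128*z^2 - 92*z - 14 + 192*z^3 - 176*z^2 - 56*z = t^3 + 6*t^2 - 4*t + 192*z^3 + z^2*(-8*t - 48) + z*(-10*t^2 - 48*t - 120) - 24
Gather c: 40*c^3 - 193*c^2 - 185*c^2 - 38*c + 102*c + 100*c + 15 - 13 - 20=40*c^3 - 378*c^2 + 164*c - 18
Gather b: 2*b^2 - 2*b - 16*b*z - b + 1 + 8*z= 2*b^2 + b*(-16*z - 3) + 8*z + 1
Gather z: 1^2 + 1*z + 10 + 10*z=11*z + 11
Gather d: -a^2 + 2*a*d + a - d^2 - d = -a^2 + a - d^2 + d*(2*a - 1)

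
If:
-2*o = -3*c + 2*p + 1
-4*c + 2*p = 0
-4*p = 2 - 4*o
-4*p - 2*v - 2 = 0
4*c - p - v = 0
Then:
No Solution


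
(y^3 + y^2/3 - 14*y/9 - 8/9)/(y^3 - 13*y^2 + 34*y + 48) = (9*y^2 - 6*y - 8)/(9*(y^2 - 14*y + 48))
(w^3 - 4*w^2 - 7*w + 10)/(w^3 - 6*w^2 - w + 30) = (w - 1)/(w - 3)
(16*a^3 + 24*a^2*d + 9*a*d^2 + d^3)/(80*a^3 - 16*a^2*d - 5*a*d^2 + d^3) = (4*a^2 + 5*a*d + d^2)/(20*a^2 - 9*a*d + d^2)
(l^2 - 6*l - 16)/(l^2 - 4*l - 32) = (l + 2)/(l + 4)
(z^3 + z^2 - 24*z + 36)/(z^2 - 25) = (z^3 + z^2 - 24*z + 36)/(z^2 - 25)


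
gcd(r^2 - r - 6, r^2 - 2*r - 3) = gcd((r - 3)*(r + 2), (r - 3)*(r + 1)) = r - 3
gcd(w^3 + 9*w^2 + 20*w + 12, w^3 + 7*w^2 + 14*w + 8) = w^2 + 3*w + 2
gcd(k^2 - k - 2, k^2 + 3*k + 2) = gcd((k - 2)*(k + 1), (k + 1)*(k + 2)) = k + 1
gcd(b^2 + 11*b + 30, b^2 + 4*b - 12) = b + 6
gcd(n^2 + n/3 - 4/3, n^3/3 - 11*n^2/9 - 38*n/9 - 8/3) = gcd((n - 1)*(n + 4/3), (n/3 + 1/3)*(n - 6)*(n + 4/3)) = n + 4/3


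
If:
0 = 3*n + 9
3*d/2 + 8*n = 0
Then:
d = 16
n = -3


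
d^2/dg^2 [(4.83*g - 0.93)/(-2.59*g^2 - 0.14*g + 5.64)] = (-(4.83*g - 0.93)*(5.18*g + 0.14)*(10.36*g + 0.28) + (75.0582*g - 3.465)*(2.59*g^2 + 0.14*g - 5.64))/(2.59*g^2 + 0.14*g - 5.64)^3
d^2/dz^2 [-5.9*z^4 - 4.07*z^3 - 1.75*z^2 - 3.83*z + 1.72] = -70.8*z^2 - 24.42*z - 3.5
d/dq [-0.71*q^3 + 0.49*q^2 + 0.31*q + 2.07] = -2.13*q^2 + 0.98*q + 0.31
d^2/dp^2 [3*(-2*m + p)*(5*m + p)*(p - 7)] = 18*m + 18*p - 42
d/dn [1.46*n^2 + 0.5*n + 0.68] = 2.92*n + 0.5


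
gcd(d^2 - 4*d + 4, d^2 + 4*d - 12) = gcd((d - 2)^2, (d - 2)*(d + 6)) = d - 2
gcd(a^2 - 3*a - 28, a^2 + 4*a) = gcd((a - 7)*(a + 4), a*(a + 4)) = a + 4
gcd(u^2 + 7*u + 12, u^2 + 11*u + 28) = u + 4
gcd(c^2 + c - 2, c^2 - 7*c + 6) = c - 1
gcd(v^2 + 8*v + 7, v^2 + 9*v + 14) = v + 7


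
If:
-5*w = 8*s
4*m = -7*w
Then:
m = -7*w/4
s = -5*w/8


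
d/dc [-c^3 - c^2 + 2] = c*(-3*c - 2)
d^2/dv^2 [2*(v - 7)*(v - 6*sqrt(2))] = 4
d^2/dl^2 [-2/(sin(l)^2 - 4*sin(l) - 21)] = 4*(2*sin(l)^4 - 6*sin(l)^3 + 47*sin(l)^2 - 30*sin(l) - 37)/((sin(l) - 7)^3*(sin(l) + 3)^3)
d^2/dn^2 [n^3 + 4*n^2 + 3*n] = 6*n + 8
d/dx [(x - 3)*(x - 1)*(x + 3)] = 3*x^2 - 2*x - 9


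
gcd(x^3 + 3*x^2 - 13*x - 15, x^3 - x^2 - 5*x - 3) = x^2 - 2*x - 3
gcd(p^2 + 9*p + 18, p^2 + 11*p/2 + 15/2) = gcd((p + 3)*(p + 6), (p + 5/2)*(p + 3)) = p + 3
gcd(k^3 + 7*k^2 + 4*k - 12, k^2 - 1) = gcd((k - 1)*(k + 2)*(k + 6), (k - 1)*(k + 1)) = k - 1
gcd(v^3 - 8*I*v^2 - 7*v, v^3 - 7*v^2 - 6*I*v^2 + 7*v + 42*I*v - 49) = v - 7*I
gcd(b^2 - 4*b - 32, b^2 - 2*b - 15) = 1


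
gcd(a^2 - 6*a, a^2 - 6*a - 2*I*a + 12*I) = a - 6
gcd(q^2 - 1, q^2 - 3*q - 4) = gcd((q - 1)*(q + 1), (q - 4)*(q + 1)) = q + 1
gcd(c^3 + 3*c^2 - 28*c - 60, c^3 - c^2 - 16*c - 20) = c^2 - 3*c - 10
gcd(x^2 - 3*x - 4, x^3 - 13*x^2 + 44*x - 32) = x - 4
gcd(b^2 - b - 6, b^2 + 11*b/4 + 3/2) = b + 2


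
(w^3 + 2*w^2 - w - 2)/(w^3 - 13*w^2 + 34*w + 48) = (w^2 + w - 2)/(w^2 - 14*w + 48)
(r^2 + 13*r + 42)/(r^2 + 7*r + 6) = (r + 7)/(r + 1)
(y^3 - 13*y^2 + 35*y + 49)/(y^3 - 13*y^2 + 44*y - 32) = (y^3 - 13*y^2 + 35*y + 49)/(y^3 - 13*y^2 + 44*y - 32)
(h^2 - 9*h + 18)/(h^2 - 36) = (h - 3)/(h + 6)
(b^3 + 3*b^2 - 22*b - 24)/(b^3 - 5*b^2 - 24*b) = (-b^3 - 3*b^2 + 22*b + 24)/(b*(-b^2 + 5*b + 24))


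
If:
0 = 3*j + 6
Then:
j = -2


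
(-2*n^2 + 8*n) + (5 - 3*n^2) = -5*n^2 + 8*n + 5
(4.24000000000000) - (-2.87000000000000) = 7.11000000000000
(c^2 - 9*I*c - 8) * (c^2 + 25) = c^4 - 9*I*c^3 + 17*c^2 - 225*I*c - 200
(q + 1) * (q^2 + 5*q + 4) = q^3 + 6*q^2 + 9*q + 4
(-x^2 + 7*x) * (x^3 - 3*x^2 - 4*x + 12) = -x^5 + 10*x^4 - 17*x^3 - 40*x^2 + 84*x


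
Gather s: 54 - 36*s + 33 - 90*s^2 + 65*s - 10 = -90*s^2 + 29*s + 77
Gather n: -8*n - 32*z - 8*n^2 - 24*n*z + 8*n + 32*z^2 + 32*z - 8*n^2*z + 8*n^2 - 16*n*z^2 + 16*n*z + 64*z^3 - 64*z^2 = -8*n^2*z + n*(-16*z^2 - 8*z) + 64*z^3 - 32*z^2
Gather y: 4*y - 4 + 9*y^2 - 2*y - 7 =9*y^2 + 2*y - 11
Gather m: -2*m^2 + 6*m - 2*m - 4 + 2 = -2*m^2 + 4*m - 2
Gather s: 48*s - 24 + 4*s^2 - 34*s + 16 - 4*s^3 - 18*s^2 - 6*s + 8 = -4*s^3 - 14*s^2 + 8*s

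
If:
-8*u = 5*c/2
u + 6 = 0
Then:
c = 96/5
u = -6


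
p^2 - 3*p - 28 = (p - 7)*(p + 4)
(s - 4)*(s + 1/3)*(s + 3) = s^3 - 2*s^2/3 - 37*s/3 - 4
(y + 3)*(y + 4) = y^2 + 7*y + 12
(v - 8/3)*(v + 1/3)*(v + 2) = v^3 - v^2/3 - 50*v/9 - 16/9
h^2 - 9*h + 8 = (h - 8)*(h - 1)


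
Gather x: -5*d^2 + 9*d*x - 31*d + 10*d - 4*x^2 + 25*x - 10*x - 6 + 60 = -5*d^2 - 21*d - 4*x^2 + x*(9*d + 15) + 54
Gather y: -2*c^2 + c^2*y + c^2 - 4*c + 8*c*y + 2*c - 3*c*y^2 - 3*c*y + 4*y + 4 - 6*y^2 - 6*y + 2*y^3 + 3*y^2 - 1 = -c^2 - 2*c + 2*y^3 + y^2*(-3*c - 3) + y*(c^2 + 5*c - 2) + 3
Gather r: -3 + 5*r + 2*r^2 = 2*r^2 + 5*r - 3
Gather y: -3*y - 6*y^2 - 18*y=-6*y^2 - 21*y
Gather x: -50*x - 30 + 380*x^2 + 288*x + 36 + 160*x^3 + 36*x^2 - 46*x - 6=160*x^3 + 416*x^2 + 192*x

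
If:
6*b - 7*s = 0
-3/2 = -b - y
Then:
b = 3/2 - y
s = 9/7 - 6*y/7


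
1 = 1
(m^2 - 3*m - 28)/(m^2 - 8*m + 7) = (m + 4)/(m - 1)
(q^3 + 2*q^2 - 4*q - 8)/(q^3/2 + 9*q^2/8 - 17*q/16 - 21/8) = 16*(q^2 - 4)/(8*q^2 + 2*q - 21)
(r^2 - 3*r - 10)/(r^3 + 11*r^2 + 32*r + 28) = (r - 5)/(r^2 + 9*r + 14)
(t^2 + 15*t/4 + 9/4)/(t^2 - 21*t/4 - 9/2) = (t + 3)/(t - 6)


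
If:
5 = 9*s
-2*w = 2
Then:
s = 5/9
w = -1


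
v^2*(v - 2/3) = v^3 - 2*v^2/3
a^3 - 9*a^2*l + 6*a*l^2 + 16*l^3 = (a - 8*l)*(a - 2*l)*(a + l)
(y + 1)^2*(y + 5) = y^3 + 7*y^2 + 11*y + 5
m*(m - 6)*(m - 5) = m^3 - 11*m^2 + 30*m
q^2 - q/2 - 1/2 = (q - 1)*(q + 1/2)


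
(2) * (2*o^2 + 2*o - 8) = 4*o^2 + 4*o - 16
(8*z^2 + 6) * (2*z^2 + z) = 16*z^4 + 8*z^3 + 12*z^2 + 6*z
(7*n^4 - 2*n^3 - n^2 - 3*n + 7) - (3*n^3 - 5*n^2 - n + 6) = 7*n^4 - 5*n^3 + 4*n^2 - 2*n + 1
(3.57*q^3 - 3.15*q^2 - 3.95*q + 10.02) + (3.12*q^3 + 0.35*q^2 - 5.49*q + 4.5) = 6.69*q^3 - 2.8*q^2 - 9.44*q + 14.52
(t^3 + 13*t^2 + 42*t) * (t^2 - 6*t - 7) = t^5 + 7*t^4 - 43*t^3 - 343*t^2 - 294*t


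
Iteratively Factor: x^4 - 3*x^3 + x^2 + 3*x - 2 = (x - 1)*(x^3 - 2*x^2 - x + 2) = (x - 1)^2*(x^2 - x - 2) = (x - 2)*(x - 1)^2*(x + 1)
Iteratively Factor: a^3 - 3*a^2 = (a)*(a^2 - 3*a) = a^2*(a - 3)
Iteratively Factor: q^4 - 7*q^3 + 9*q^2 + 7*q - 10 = (q - 5)*(q^3 - 2*q^2 - q + 2) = (q - 5)*(q - 1)*(q^2 - q - 2) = (q - 5)*(q - 1)*(q + 1)*(q - 2)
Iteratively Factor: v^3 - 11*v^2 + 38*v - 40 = (v - 4)*(v^2 - 7*v + 10) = (v - 5)*(v - 4)*(v - 2)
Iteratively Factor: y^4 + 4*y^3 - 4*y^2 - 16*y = (y - 2)*(y^3 + 6*y^2 + 8*y) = (y - 2)*(y + 2)*(y^2 + 4*y) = (y - 2)*(y + 2)*(y + 4)*(y)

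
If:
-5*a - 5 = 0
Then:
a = -1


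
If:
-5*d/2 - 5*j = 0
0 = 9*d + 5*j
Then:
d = 0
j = 0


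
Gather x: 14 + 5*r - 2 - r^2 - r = -r^2 + 4*r + 12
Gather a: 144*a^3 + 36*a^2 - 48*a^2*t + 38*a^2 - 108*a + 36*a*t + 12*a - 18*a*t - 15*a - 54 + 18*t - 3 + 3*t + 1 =144*a^3 + a^2*(74 - 48*t) + a*(18*t - 111) + 21*t - 56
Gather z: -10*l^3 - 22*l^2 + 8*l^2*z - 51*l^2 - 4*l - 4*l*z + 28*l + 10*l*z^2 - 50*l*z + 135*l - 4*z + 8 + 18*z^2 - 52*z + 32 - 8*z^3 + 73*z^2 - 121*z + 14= -10*l^3 - 73*l^2 + 159*l - 8*z^3 + z^2*(10*l + 91) + z*(8*l^2 - 54*l - 177) + 54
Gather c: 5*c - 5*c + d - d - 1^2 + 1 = 0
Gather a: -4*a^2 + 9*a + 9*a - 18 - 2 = -4*a^2 + 18*a - 20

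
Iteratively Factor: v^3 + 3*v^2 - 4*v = (v + 4)*(v^2 - v) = (v - 1)*(v + 4)*(v)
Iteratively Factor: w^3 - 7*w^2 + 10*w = (w - 5)*(w^2 - 2*w) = w*(w - 5)*(w - 2)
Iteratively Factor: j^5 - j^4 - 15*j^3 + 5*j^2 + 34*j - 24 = (j - 4)*(j^4 + 3*j^3 - 3*j^2 - 7*j + 6) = (j - 4)*(j - 1)*(j^3 + 4*j^2 + j - 6) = (j - 4)*(j - 1)^2*(j^2 + 5*j + 6) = (j - 4)*(j - 1)^2*(j + 2)*(j + 3)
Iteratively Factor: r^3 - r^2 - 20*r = (r - 5)*(r^2 + 4*r) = r*(r - 5)*(r + 4)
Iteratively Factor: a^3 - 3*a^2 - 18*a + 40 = (a - 2)*(a^2 - a - 20) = (a - 2)*(a + 4)*(a - 5)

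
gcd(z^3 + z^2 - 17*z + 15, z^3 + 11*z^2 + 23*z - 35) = z^2 + 4*z - 5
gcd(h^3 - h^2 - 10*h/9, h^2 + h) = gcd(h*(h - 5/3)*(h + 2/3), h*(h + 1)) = h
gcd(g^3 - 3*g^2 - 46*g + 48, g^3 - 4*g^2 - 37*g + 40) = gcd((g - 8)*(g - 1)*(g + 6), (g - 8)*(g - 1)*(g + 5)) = g^2 - 9*g + 8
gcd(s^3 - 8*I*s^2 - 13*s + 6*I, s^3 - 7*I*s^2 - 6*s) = s^2 - 7*I*s - 6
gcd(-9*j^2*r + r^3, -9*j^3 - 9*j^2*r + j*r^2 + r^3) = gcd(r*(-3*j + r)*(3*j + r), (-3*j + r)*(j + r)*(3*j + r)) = -9*j^2 + r^2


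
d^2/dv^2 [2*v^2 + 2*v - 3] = 4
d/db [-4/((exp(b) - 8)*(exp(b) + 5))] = (8*exp(b) - 12)*exp(b)/((exp(b) - 8)^2*(exp(b) + 5)^2)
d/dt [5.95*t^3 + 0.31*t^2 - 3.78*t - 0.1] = 17.85*t^2 + 0.62*t - 3.78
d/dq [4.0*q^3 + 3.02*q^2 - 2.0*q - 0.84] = 12.0*q^2 + 6.04*q - 2.0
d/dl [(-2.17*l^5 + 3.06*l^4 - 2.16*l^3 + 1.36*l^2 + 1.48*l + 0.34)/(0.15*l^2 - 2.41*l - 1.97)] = (-0.9765*l^6 + 21.8368*l^5 - 1.07330000000001*l^4 - 13.7016*l^3 + 9.266*l^2 - 5.4604*l - 2.0962)/(0.0225*l^4 - 0.723*l^3 + 5.2171*l^2 + 9.4954*l + 3.8809)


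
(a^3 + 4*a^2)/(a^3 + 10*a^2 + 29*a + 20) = a^2/(a^2 + 6*a + 5)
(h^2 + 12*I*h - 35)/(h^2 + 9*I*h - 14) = (h + 5*I)/(h + 2*I)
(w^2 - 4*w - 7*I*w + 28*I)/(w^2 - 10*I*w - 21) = (w - 4)/(w - 3*I)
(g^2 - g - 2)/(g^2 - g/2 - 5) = 2*(-g^2 + g + 2)/(-2*g^2 + g + 10)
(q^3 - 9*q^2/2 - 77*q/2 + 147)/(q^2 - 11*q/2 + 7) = (q^2 - q - 42)/(q - 2)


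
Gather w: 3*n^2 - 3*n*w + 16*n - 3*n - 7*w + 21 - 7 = 3*n^2 + 13*n + w*(-3*n - 7) + 14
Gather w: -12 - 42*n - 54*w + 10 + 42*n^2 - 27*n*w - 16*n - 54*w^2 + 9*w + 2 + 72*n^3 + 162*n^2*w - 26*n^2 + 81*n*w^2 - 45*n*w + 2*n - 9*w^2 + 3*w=72*n^3 + 16*n^2 - 56*n + w^2*(81*n - 63) + w*(162*n^2 - 72*n - 42)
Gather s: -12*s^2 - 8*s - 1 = -12*s^2 - 8*s - 1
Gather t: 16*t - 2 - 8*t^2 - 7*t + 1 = -8*t^2 + 9*t - 1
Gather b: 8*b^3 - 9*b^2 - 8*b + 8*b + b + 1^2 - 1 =8*b^3 - 9*b^2 + b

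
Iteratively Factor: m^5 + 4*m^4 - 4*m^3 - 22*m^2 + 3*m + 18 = (m - 1)*(m^4 + 5*m^3 + m^2 - 21*m - 18) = (m - 1)*(m + 3)*(m^3 + 2*m^2 - 5*m - 6) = (m - 1)*(m + 3)^2*(m^2 - m - 2) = (m - 2)*(m - 1)*(m + 3)^2*(m + 1)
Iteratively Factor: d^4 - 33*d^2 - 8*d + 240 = (d - 5)*(d^3 + 5*d^2 - 8*d - 48) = (d - 5)*(d + 4)*(d^2 + d - 12) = (d - 5)*(d - 3)*(d + 4)*(d + 4)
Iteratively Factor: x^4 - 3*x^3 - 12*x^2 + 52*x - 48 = (x - 2)*(x^3 - x^2 - 14*x + 24) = (x - 2)^2*(x^2 + x - 12) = (x - 3)*(x - 2)^2*(x + 4)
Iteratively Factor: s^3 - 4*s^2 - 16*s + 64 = (s - 4)*(s^2 - 16) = (s - 4)^2*(s + 4)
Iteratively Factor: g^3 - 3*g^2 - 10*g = (g + 2)*(g^2 - 5*g) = (g - 5)*(g + 2)*(g)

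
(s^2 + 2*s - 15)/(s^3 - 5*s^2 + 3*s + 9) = (s + 5)/(s^2 - 2*s - 3)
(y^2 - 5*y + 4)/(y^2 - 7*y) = (y^2 - 5*y + 4)/(y*(y - 7))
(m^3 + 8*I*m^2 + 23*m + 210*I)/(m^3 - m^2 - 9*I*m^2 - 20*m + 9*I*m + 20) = (m^2 + 13*I*m - 42)/(m^2 - m*(1 + 4*I) + 4*I)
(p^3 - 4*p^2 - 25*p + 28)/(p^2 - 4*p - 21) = (p^2 + 3*p - 4)/(p + 3)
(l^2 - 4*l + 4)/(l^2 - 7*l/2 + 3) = 2*(l - 2)/(2*l - 3)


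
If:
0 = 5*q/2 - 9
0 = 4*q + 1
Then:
No Solution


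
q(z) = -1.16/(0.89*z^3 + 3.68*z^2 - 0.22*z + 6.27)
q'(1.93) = 0.04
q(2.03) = -0.04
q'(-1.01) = -0.07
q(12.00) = -0.00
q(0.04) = -0.19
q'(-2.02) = -0.02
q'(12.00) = 0.00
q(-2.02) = -0.08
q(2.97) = -0.02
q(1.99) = -0.04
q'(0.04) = 0.00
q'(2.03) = 0.04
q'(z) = -1.16*(-2.67*z^2 - 7.36*z + 0.22)/(0.89*z^3 + 3.68*z^2 - 0.22*z + 6.27)^2 = (3.0972*z^2 + 8.5376*z - 0.2552)/(0.89*z^3 + 3.68*z^2 - 0.22*z + 6.27)^2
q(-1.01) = -0.12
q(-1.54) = -0.10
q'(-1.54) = -0.04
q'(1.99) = 0.04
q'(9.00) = 0.00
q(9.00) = -0.00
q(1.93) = -0.04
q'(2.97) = 0.01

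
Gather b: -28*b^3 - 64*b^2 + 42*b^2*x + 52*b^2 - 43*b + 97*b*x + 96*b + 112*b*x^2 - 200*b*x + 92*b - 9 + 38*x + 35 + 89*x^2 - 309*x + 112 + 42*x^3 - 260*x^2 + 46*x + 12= -28*b^3 + b^2*(42*x - 12) + b*(112*x^2 - 103*x + 145) + 42*x^3 - 171*x^2 - 225*x + 150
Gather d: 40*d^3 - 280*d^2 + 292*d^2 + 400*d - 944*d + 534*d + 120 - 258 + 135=40*d^3 + 12*d^2 - 10*d - 3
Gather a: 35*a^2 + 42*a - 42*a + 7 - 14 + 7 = 35*a^2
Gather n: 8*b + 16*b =24*b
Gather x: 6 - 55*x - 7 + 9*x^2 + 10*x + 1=9*x^2 - 45*x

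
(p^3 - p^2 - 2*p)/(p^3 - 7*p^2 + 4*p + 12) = p/(p - 6)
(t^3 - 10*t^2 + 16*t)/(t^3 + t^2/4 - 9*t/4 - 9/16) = 16*t*(t^2 - 10*t + 16)/(16*t^3 + 4*t^2 - 36*t - 9)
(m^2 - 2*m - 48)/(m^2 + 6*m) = (m - 8)/m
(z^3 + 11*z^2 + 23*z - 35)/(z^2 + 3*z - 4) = (z^2 + 12*z + 35)/(z + 4)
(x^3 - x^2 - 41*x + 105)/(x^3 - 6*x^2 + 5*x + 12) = (x^2 + 2*x - 35)/(x^2 - 3*x - 4)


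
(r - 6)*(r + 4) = r^2 - 2*r - 24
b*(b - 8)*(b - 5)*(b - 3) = b^4 - 16*b^3 + 79*b^2 - 120*b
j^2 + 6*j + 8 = (j + 2)*(j + 4)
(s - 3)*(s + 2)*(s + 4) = s^3 + 3*s^2 - 10*s - 24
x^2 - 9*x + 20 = (x - 5)*(x - 4)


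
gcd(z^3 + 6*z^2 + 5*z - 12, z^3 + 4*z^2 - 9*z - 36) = z^2 + 7*z + 12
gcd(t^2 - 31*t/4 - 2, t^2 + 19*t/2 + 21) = 1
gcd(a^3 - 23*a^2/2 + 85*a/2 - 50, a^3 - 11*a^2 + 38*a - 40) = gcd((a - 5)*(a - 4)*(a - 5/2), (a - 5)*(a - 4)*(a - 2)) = a^2 - 9*a + 20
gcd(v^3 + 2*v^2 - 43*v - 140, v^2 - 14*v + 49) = v - 7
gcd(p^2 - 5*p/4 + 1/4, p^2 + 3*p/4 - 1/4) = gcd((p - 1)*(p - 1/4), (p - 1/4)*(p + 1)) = p - 1/4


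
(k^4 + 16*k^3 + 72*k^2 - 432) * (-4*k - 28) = -4*k^5 - 92*k^4 - 736*k^3 - 2016*k^2 + 1728*k + 12096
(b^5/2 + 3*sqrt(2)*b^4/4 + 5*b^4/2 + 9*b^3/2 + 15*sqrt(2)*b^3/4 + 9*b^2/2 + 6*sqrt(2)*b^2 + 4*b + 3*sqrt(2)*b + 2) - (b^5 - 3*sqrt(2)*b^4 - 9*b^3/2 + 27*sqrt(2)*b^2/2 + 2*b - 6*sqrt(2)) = -b^5/2 + 5*b^4/2 + 15*sqrt(2)*b^4/4 + 15*sqrt(2)*b^3/4 + 9*b^3 - 15*sqrt(2)*b^2/2 + 9*b^2/2 + 2*b + 3*sqrt(2)*b + 2 + 6*sqrt(2)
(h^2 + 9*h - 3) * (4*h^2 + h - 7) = 4*h^4 + 37*h^3 - 10*h^2 - 66*h + 21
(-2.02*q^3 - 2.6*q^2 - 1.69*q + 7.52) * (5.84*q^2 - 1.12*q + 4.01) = -11.7968*q^5 - 12.9216*q^4 - 15.0578*q^3 + 35.3836*q^2 - 15.1993*q + 30.1552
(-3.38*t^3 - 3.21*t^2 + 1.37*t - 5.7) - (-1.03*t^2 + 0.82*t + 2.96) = -3.38*t^3 - 2.18*t^2 + 0.55*t - 8.66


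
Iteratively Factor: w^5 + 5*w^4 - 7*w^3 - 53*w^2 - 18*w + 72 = (w + 2)*(w^4 + 3*w^3 - 13*w^2 - 27*w + 36) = (w - 1)*(w + 2)*(w^3 + 4*w^2 - 9*w - 36) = (w - 1)*(w + 2)*(w + 3)*(w^2 + w - 12) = (w - 1)*(w + 2)*(w + 3)*(w + 4)*(w - 3)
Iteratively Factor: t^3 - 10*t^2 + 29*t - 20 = (t - 5)*(t^2 - 5*t + 4) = (t - 5)*(t - 1)*(t - 4)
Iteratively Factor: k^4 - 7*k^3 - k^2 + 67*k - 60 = (k + 3)*(k^3 - 10*k^2 + 29*k - 20) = (k - 1)*(k + 3)*(k^2 - 9*k + 20) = (k - 4)*(k - 1)*(k + 3)*(k - 5)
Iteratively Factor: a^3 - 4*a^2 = (a)*(a^2 - 4*a) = a^2*(a - 4)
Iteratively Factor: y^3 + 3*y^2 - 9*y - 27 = (y - 3)*(y^2 + 6*y + 9) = (y - 3)*(y + 3)*(y + 3)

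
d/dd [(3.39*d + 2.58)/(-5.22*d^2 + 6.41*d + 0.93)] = (17.6958*d^2 + 26.9352*d - 13.3851)/(27.2484*d^4 - 66.9204*d^3 + 31.3789*d^2 + 11.9226*d + 0.8649)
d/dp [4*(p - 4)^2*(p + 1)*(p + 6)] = 16*p^3 - 12*p^2 - 272*p + 256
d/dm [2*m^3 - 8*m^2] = 2*m*(3*m - 8)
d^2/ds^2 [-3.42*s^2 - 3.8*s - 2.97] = -6.84000000000000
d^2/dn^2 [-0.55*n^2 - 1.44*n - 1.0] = -1.10000000000000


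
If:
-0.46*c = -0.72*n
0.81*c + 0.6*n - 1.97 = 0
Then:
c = 1.65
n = 1.05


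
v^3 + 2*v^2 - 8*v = v*(v - 2)*(v + 4)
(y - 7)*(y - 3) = y^2 - 10*y + 21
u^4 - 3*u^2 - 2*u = u*(u - 2)*(u + 1)^2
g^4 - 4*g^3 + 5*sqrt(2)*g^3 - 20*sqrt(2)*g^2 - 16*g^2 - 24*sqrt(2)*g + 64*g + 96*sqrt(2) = (g - 4)*(g - 2*sqrt(2))*(g + sqrt(2))*(g + 6*sqrt(2))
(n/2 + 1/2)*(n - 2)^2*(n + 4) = n^4/2 + n^3/2 - 6*n^2 + 2*n + 8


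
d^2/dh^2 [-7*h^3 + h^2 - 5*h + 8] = 2 - 42*h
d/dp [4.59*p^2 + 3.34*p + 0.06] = 9.18*p + 3.34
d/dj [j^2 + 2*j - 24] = 2*j + 2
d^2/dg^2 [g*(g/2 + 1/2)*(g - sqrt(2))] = 3*g - sqrt(2) + 1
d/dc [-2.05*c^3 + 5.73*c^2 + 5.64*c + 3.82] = -6.15*c^2 + 11.46*c + 5.64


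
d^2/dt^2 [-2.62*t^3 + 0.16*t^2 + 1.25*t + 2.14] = 0.32 - 15.72*t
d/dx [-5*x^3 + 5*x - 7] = 5 - 15*x^2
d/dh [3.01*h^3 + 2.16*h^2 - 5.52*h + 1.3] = 9.03*h^2 + 4.32*h - 5.52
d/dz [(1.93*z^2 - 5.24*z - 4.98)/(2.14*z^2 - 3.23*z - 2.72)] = (4.9797*z^2 + 10.8152*z - 1.8326)/(4.5796*z^4 - 13.8244*z^3 - 1.2087*z^2 + 17.5712*z + 7.3984)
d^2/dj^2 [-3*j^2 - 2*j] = -6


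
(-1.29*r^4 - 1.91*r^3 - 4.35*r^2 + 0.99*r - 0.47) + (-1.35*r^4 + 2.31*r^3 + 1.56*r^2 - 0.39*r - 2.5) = -2.64*r^4 + 0.4*r^3 - 2.79*r^2 + 0.6*r - 2.97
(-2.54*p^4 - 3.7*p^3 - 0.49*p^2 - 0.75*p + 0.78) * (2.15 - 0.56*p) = 1.4224*p^5 - 3.389*p^4 - 7.6806*p^3 - 0.6335*p^2 - 2.0493*p + 1.677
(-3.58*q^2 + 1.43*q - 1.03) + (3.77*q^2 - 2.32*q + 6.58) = 0.19*q^2 - 0.89*q + 5.55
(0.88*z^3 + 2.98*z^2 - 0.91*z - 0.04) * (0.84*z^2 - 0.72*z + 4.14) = 0.7392*z^5 + 1.8696*z^4 + 0.7332*z^3 + 12.9588*z^2 - 3.7386*z - 0.1656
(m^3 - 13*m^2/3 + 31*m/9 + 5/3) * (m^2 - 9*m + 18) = m^5 - 40*m^4/3 + 544*m^3/9 - 322*m^2/3 + 47*m + 30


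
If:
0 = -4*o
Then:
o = 0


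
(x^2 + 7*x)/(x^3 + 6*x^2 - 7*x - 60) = x*(x + 7)/(x^3 + 6*x^2 - 7*x - 60)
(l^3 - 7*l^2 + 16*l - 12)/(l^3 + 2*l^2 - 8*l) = (l^2 - 5*l + 6)/(l*(l + 4))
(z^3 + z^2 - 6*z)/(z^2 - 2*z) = z + 3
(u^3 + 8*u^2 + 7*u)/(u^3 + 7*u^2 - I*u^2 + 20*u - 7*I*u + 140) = u*(u + 1)/(u^2 - I*u + 20)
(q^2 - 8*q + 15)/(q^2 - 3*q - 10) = (q - 3)/(q + 2)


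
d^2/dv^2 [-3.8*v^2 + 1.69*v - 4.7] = -7.60000000000000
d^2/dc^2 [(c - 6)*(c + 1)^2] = 6*c - 8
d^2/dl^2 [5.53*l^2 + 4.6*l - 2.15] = 11.0600000000000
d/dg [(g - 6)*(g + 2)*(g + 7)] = 3*g^2 + 6*g - 40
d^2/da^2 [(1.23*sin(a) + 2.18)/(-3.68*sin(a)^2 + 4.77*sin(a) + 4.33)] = (-16.657152*sin(a)^5 - 139.680656*sin(a)^4 + 30.5189760000001*sin(a)^3 + 13.989845*sin(a)^2 - 90.0404250000001*sin(a) + 117.867542)/(-3.68*sin(a)^2 + 4.77*sin(a) + 4.33)^3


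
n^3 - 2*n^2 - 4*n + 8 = (n - 2)^2*(n + 2)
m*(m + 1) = m^2 + m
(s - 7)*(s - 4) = s^2 - 11*s + 28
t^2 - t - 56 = (t - 8)*(t + 7)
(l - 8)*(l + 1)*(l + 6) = l^3 - l^2 - 50*l - 48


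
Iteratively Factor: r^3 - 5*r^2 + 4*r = (r - 1)*(r^2 - 4*r) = (r - 4)*(r - 1)*(r)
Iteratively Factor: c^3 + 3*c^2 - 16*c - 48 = (c + 3)*(c^2 - 16) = (c - 4)*(c + 3)*(c + 4)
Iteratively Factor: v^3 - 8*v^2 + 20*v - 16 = (v - 2)*(v^2 - 6*v + 8) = (v - 4)*(v - 2)*(v - 2)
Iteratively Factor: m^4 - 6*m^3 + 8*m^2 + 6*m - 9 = (m + 1)*(m^3 - 7*m^2 + 15*m - 9) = (m - 3)*(m + 1)*(m^2 - 4*m + 3) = (m - 3)*(m - 1)*(m + 1)*(m - 3)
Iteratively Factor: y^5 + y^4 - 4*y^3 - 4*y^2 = (y + 1)*(y^4 - 4*y^2) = y*(y + 1)*(y^3 - 4*y) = y*(y + 1)*(y + 2)*(y^2 - 2*y) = y*(y - 2)*(y + 1)*(y + 2)*(y)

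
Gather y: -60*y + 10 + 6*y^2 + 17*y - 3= 6*y^2 - 43*y + 7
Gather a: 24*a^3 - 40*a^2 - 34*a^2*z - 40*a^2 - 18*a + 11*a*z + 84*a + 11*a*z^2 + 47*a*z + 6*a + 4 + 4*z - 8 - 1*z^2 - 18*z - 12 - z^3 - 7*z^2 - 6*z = 24*a^3 + a^2*(-34*z - 80) + a*(11*z^2 + 58*z + 72) - z^3 - 8*z^2 - 20*z - 16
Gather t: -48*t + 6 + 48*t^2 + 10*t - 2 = 48*t^2 - 38*t + 4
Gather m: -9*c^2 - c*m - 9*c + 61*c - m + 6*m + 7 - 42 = -9*c^2 + 52*c + m*(5 - c) - 35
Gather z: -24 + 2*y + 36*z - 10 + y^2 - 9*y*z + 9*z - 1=y^2 + 2*y + z*(45 - 9*y) - 35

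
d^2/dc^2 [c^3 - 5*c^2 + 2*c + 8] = 6*c - 10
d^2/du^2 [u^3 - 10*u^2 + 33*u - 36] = 6*u - 20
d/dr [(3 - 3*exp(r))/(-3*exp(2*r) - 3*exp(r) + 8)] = (-9*exp(2*r) + 18*exp(r) - 15)*exp(r)/(9*exp(4*r) + 18*exp(3*r) - 39*exp(2*r) - 48*exp(r) + 64)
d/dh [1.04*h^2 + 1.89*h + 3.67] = 2.08*h + 1.89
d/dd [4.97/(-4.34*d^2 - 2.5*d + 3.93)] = (43.1396*d + 12.425)/(4.34*d^2 + 2.5*d - 3.93)^2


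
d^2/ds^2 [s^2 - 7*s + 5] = 2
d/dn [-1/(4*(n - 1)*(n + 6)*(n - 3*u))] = ((n - 1)*(n + 6) + (n - 1)*(n - 3*u) + (n + 6)*(n - 3*u))/(4*(n - 1)^2*(n + 6)^2*(n - 3*u)^2)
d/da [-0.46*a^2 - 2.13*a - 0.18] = -0.92*a - 2.13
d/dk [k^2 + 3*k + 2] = 2*k + 3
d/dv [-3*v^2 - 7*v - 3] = -6*v - 7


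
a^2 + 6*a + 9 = (a + 3)^2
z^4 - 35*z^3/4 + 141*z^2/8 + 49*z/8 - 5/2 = (z - 5)*(z - 4)*(z - 1/4)*(z + 1/2)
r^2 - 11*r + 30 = (r - 6)*(r - 5)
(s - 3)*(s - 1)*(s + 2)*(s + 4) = s^4 + 2*s^3 - 13*s^2 - 14*s + 24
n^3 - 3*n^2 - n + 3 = (n - 3)*(n - 1)*(n + 1)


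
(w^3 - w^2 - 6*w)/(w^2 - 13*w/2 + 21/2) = 2*w*(w + 2)/(2*w - 7)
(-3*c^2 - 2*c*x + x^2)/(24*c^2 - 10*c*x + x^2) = (-3*c^2 - 2*c*x + x^2)/(24*c^2 - 10*c*x + x^2)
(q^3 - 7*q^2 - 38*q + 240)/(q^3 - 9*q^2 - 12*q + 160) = (q + 6)/(q + 4)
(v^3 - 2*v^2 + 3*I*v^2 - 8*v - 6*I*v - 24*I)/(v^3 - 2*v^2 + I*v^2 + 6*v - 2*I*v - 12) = (v^2 - 2*v - 8)/(v^2 - 2*v*(1 + I) + 4*I)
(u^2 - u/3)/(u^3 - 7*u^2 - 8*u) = (1/3 - u)/(-u^2 + 7*u + 8)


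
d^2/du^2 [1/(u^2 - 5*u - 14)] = 2*(u^2 - 5*u - (2*u - 5)^2 - 14)/(-u^2 + 5*u + 14)^3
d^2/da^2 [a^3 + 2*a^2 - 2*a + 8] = 6*a + 4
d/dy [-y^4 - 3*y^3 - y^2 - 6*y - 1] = -4*y^3 - 9*y^2 - 2*y - 6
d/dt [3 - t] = -1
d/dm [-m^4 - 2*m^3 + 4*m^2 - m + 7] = -4*m^3 - 6*m^2 + 8*m - 1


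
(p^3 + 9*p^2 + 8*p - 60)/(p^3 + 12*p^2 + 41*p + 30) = (p - 2)/(p + 1)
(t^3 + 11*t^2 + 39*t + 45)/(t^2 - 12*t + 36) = (t^3 + 11*t^2 + 39*t + 45)/(t^2 - 12*t + 36)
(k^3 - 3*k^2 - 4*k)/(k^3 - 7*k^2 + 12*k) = (k + 1)/(k - 3)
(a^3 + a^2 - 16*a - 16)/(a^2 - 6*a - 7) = (a^2 - 16)/(a - 7)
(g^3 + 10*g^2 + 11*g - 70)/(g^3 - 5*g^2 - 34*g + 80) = (g + 7)/(g - 8)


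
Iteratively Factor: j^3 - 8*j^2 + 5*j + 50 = (j - 5)*(j^2 - 3*j - 10) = (j - 5)^2*(j + 2)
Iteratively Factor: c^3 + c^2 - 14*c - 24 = (c + 2)*(c^2 - c - 12) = (c + 2)*(c + 3)*(c - 4)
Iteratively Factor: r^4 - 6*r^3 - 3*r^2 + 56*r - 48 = (r - 1)*(r^3 - 5*r^2 - 8*r + 48) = (r - 1)*(r + 3)*(r^2 - 8*r + 16) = (r - 4)*(r - 1)*(r + 3)*(r - 4)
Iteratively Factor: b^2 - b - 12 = (b + 3)*(b - 4)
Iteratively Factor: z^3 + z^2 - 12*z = (z)*(z^2 + z - 12) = z*(z + 4)*(z - 3)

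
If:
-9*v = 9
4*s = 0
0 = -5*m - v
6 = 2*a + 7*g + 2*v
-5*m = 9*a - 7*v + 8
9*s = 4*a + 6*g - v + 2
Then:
No Solution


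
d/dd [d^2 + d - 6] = 2*d + 1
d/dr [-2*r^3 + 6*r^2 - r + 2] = -6*r^2 + 12*r - 1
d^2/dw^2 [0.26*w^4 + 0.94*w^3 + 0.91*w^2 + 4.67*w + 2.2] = 3.12*w^2 + 5.64*w + 1.82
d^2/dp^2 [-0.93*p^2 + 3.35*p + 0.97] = -1.86000000000000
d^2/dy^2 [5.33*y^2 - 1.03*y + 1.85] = 10.6600000000000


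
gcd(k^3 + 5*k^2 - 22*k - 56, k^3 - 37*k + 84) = k^2 + 3*k - 28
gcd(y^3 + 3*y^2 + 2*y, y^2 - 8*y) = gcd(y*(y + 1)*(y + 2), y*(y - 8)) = y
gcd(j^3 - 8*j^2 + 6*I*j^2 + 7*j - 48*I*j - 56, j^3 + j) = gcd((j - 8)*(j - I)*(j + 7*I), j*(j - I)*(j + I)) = j - I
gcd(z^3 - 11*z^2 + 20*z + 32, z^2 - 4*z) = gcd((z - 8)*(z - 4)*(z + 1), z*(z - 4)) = z - 4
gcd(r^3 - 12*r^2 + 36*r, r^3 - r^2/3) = r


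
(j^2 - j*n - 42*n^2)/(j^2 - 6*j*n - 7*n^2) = (j + 6*n)/(j + n)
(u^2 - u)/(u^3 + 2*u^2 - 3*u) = 1/(u + 3)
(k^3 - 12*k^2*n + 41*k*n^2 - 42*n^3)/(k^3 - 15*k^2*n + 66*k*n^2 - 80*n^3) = (k^2 - 10*k*n + 21*n^2)/(k^2 - 13*k*n + 40*n^2)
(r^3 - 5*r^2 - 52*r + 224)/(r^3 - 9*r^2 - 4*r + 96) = (r + 7)/(r + 3)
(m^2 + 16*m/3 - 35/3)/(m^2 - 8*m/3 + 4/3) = (3*m^2 + 16*m - 35)/(3*m^2 - 8*m + 4)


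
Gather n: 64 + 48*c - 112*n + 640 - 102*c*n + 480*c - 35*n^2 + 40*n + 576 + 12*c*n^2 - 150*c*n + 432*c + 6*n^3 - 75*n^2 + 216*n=960*c + 6*n^3 + n^2*(12*c - 110) + n*(144 - 252*c) + 1280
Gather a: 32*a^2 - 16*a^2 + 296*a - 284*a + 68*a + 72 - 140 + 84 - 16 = 16*a^2 + 80*a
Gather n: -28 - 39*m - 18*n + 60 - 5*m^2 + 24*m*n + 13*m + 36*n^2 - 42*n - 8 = -5*m^2 - 26*m + 36*n^2 + n*(24*m - 60) + 24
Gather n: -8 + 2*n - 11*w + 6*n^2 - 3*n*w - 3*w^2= 6*n^2 + n*(2 - 3*w) - 3*w^2 - 11*w - 8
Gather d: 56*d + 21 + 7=56*d + 28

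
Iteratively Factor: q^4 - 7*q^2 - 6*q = (q)*(q^3 - 7*q - 6) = q*(q - 3)*(q^2 + 3*q + 2) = q*(q - 3)*(q + 1)*(q + 2)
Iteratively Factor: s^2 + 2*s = (s)*(s + 2)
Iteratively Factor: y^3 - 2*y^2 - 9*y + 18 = (y - 3)*(y^2 + y - 6) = (y - 3)*(y + 3)*(y - 2)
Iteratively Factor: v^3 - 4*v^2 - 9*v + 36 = (v - 3)*(v^2 - v - 12) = (v - 3)*(v + 3)*(v - 4)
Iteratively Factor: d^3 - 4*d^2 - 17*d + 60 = (d - 3)*(d^2 - d - 20) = (d - 5)*(d - 3)*(d + 4)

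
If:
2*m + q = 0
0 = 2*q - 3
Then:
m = -3/4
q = 3/2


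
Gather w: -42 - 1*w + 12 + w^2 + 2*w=w^2 + w - 30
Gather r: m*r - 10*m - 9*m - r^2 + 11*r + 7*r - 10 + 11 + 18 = -19*m - r^2 + r*(m + 18) + 19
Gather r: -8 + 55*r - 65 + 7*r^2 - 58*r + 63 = 7*r^2 - 3*r - 10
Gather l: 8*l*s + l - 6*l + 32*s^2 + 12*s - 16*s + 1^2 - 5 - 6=l*(8*s - 5) + 32*s^2 - 4*s - 10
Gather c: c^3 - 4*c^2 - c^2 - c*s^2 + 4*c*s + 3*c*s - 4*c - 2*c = c^3 - 5*c^2 + c*(-s^2 + 7*s - 6)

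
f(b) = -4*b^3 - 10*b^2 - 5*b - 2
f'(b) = -12*b^2 - 20*b - 5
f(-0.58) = -1.68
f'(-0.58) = 2.56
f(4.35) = -542.23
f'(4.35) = -319.07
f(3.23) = -257.27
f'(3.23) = -194.79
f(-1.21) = -3.50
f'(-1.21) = 1.63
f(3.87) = -402.96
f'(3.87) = -262.12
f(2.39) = -125.68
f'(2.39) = -121.35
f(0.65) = -10.57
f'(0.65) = -23.07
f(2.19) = -102.92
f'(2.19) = -106.35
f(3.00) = -215.00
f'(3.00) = -173.00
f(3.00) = -215.00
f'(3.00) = -173.00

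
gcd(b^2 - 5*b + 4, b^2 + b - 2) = b - 1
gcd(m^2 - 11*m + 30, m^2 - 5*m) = m - 5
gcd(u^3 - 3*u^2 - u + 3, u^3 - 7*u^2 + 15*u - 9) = u^2 - 4*u + 3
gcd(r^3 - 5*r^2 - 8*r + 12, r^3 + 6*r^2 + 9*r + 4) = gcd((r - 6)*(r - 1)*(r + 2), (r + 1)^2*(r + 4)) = 1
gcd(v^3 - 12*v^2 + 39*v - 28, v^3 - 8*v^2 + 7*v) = v^2 - 8*v + 7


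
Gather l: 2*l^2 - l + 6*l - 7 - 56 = 2*l^2 + 5*l - 63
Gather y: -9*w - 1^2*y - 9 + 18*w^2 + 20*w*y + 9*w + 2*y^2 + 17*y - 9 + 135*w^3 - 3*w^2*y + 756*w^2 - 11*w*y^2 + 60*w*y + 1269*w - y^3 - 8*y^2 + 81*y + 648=135*w^3 + 774*w^2 + 1269*w - y^3 + y^2*(-11*w - 6) + y*(-3*w^2 + 80*w + 97) + 630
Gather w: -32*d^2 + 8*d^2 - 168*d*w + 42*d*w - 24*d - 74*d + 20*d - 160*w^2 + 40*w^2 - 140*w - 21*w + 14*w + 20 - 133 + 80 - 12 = -24*d^2 - 78*d - 120*w^2 + w*(-126*d - 147) - 45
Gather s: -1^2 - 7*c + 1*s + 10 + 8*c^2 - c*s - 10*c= 8*c^2 - 17*c + s*(1 - c) + 9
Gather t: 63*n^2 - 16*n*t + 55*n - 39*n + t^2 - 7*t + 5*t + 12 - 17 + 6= 63*n^2 + 16*n + t^2 + t*(-16*n - 2) + 1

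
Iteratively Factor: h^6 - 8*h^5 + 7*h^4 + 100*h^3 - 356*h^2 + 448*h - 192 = (h - 2)*(h^5 - 6*h^4 - 5*h^3 + 90*h^2 - 176*h + 96) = (h - 4)*(h - 2)*(h^4 - 2*h^3 - 13*h^2 + 38*h - 24) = (h - 4)*(h - 2)^2*(h^3 - 13*h + 12) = (h - 4)*(h - 3)*(h - 2)^2*(h^2 + 3*h - 4) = (h - 4)*(h - 3)*(h - 2)^2*(h - 1)*(h + 4)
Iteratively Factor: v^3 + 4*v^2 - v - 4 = (v + 1)*(v^2 + 3*v - 4) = (v + 1)*(v + 4)*(v - 1)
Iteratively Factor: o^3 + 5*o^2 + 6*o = (o + 2)*(o^2 + 3*o) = o*(o + 2)*(o + 3)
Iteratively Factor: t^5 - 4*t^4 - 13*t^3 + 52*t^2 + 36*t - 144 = (t + 2)*(t^4 - 6*t^3 - t^2 + 54*t - 72) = (t - 2)*(t + 2)*(t^3 - 4*t^2 - 9*t + 36) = (t - 4)*(t - 2)*(t + 2)*(t^2 - 9) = (t - 4)*(t - 2)*(t + 2)*(t + 3)*(t - 3)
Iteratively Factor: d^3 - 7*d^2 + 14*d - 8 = (d - 1)*(d^2 - 6*d + 8) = (d - 4)*(d - 1)*(d - 2)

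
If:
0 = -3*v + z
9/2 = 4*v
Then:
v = 9/8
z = 27/8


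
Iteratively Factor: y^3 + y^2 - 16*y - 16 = (y - 4)*(y^2 + 5*y + 4) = (y - 4)*(y + 1)*(y + 4)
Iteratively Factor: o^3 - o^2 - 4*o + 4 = (o - 1)*(o^2 - 4) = (o - 1)*(o + 2)*(o - 2)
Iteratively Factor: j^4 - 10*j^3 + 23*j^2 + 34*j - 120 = (j - 3)*(j^3 - 7*j^2 + 2*j + 40) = (j - 4)*(j - 3)*(j^2 - 3*j - 10) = (j - 4)*(j - 3)*(j + 2)*(j - 5)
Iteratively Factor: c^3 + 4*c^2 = (c)*(c^2 + 4*c) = c^2*(c + 4)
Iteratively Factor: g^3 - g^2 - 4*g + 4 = (g + 2)*(g^2 - 3*g + 2) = (g - 1)*(g + 2)*(g - 2)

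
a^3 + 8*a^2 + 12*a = a*(a + 2)*(a + 6)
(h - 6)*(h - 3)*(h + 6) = h^3 - 3*h^2 - 36*h + 108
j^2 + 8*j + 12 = (j + 2)*(j + 6)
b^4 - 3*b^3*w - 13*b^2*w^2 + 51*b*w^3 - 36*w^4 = (b - 3*w)^2*(b - w)*(b + 4*w)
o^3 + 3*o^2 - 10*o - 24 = (o - 3)*(o + 2)*(o + 4)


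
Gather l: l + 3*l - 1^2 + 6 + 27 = 4*l + 32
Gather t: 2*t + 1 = 2*t + 1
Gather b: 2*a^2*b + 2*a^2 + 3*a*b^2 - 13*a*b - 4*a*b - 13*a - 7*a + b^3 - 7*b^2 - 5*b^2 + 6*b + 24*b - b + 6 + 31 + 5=2*a^2 - 20*a + b^3 + b^2*(3*a - 12) + b*(2*a^2 - 17*a + 29) + 42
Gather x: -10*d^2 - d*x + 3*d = -10*d^2 - d*x + 3*d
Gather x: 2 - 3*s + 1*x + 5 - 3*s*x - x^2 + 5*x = -3*s - x^2 + x*(6 - 3*s) + 7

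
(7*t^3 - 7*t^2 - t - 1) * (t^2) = 7*t^5 - 7*t^4 - t^3 - t^2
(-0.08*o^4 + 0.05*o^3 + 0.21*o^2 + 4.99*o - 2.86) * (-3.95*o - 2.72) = 0.316*o^5 + 0.0201*o^4 - 0.9655*o^3 - 20.2817*o^2 - 2.2758*o + 7.7792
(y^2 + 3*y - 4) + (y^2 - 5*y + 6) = 2*y^2 - 2*y + 2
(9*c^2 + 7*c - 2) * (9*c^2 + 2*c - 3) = 81*c^4 + 81*c^3 - 31*c^2 - 25*c + 6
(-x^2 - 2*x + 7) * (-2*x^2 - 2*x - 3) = 2*x^4 + 6*x^3 - 7*x^2 - 8*x - 21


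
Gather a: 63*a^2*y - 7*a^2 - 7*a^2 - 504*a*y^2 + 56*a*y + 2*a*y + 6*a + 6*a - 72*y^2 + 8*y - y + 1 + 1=a^2*(63*y - 14) + a*(-504*y^2 + 58*y + 12) - 72*y^2 + 7*y + 2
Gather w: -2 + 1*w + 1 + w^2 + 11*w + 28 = w^2 + 12*w + 27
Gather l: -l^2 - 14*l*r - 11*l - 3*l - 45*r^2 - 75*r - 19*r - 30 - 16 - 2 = -l^2 + l*(-14*r - 14) - 45*r^2 - 94*r - 48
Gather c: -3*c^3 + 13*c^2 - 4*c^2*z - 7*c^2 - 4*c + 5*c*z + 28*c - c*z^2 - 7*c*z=-3*c^3 + c^2*(6 - 4*z) + c*(-z^2 - 2*z + 24)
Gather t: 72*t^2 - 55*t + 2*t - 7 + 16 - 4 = 72*t^2 - 53*t + 5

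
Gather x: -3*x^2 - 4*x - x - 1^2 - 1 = -3*x^2 - 5*x - 2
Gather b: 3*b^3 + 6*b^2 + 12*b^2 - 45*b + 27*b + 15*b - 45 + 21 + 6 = 3*b^3 + 18*b^2 - 3*b - 18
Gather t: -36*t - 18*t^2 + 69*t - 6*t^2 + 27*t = -24*t^2 + 60*t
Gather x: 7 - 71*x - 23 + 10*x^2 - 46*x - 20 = 10*x^2 - 117*x - 36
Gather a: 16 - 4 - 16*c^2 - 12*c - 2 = -16*c^2 - 12*c + 10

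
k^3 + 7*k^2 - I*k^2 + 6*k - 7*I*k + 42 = (k + 7)*(k - 3*I)*(k + 2*I)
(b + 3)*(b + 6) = b^2 + 9*b + 18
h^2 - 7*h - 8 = (h - 8)*(h + 1)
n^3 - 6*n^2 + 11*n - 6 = (n - 3)*(n - 2)*(n - 1)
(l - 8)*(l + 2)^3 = l^4 - 2*l^3 - 36*l^2 - 88*l - 64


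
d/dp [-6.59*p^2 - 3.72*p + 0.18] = -13.18*p - 3.72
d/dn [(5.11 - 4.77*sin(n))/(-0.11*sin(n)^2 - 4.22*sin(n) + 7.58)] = (-0.5247*sin(n)^2 + 1.1242*sin(n) - 14.5924)*cos(n)/(0.0121*sin(n)^4 + 0.9284*sin(n)^3 + 16.1408*sin(n)^2 - 63.9752*sin(n) + 57.4564)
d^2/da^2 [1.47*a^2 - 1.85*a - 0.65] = 2.94000000000000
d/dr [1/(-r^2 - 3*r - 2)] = (2*r + 3)/(r^2 + 3*r + 2)^2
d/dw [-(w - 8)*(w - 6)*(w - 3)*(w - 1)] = -4*w^3 + 54*w^2 - 214*w + 234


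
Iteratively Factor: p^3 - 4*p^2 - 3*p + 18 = (p - 3)*(p^2 - p - 6) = (p - 3)*(p + 2)*(p - 3)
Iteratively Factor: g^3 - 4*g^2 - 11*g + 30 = (g - 2)*(g^2 - 2*g - 15) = (g - 2)*(g + 3)*(g - 5)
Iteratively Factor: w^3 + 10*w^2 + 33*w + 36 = (w + 3)*(w^2 + 7*w + 12) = (w + 3)*(w + 4)*(w + 3)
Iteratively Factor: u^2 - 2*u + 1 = (u - 1)*(u - 1)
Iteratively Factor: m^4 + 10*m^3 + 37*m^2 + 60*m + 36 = (m + 2)*(m^3 + 8*m^2 + 21*m + 18) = (m + 2)^2*(m^2 + 6*m + 9) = (m + 2)^2*(m + 3)*(m + 3)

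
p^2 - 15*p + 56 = (p - 8)*(p - 7)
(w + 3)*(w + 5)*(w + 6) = w^3 + 14*w^2 + 63*w + 90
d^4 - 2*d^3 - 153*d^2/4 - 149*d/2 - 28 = (d - 8)*(d + 1/2)*(d + 2)*(d + 7/2)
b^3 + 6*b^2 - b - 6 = (b - 1)*(b + 1)*(b + 6)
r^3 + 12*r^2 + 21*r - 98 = (r - 2)*(r + 7)^2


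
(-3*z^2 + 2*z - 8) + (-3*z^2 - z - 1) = -6*z^2 + z - 9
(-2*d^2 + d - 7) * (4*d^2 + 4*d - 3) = -8*d^4 - 4*d^3 - 18*d^2 - 31*d + 21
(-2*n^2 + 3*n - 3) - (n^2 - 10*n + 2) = -3*n^2 + 13*n - 5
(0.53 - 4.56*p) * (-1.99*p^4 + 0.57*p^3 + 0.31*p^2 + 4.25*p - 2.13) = 9.0744*p^5 - 3.6539*p^4 - 1.1115*p^3 - 19.2157*p^2 + 11.9653*p - 1.1289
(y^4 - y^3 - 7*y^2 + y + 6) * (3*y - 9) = 3*y^5 - 12*y^4 - 12*y^3 + 66*y^2 + 9*y - 54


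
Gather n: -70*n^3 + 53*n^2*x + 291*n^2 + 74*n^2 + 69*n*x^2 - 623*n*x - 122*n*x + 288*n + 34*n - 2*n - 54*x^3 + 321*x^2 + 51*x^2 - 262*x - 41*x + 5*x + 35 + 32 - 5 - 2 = -70*n^3 + n^2*(53*x + 365) + n*(69*x^2 - 745*x + 320) - 54*x^3 + 372*x^2 - 298*x + 60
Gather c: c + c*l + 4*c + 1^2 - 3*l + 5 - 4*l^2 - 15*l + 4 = c*(l + 5) - 4*l^2 - 18*l + 10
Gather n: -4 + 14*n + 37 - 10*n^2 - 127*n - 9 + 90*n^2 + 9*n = 80*n^2 - 104*n + 24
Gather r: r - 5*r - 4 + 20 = 16 - 4*r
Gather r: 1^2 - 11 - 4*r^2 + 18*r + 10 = -4*r^2 + 18*r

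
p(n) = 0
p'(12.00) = 0.00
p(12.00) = 0.00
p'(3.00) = 0.00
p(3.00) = 0.00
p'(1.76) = 0.00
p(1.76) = 0.00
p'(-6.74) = 0.00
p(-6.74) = 0.00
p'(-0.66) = 0.00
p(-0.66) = 0.00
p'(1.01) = 0.00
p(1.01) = 0.00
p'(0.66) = 0.00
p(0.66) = 0.00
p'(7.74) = 0.00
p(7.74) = 0.00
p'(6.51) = 0.00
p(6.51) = 0.00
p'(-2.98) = 0.00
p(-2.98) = 0.00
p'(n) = 0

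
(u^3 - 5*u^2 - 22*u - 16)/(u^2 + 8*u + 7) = (u^2 - 6*u - 16)/(u + 7)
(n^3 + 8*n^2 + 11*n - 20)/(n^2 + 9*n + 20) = n - 1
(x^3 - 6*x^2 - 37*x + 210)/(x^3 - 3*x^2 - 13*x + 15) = (x^2 - x - 42)/(x^2 + 2*x - 3)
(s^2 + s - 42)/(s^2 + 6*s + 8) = (s^2 + s - 42)/(s^2 + 6*s + 8)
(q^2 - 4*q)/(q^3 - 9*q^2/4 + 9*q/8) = 8*(q - 4)/(8*q^2 - 18*q + 9)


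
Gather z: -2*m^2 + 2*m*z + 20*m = -2*m^2 + 2*m*z + 20*m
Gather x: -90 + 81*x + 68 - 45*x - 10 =36*x - 32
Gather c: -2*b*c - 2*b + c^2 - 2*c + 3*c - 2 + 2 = -2*b + c^2 + c*(1 - 2*b)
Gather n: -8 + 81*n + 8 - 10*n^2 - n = -10*n^2 + 80*n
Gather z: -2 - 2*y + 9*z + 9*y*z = -2*y + z*(9*y + 9) - 2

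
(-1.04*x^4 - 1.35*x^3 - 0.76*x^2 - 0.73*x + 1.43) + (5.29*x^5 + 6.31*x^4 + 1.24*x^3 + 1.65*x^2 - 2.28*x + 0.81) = 5.29*x^5 + 5.27*x^4 - 0.11*x^3 + 0.89*x^2 - 3.01*x + 2.24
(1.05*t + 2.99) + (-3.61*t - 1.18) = 1.81 - 2.56*t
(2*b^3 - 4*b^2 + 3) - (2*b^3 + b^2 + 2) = 1 - 5*b^2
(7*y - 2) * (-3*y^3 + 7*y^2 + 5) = -21*y^4 + 55*y^3 - 14*y^2 + 35*y - 10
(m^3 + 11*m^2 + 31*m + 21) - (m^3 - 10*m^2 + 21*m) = 21*m^2 + 10*m + 21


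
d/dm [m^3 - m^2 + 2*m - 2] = 3*m^2 - 2*m + 2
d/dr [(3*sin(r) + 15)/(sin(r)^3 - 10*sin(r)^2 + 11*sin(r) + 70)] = 3*(-2*sin(r)^3 - 5*sin(r)^2 + 100*sin(r) + 15)*cos(r)/(sin(r)^3 - 10*sin(r)^2 + 11*sin(r) + 70)^2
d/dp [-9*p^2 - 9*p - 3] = -18*p - 9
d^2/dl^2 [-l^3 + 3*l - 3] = -6*l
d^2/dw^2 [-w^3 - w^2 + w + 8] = -6*w - 2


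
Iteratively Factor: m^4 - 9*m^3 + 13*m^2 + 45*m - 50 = (m + 2)*(m^3 - 11*m^2 + 35*m - 25) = (m - 5)*(m + 2)*(m^2 - 6*m + 5) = (m - 5)^2*(m + 2)*(m - 1)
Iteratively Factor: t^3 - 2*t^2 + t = (t - 1)*(t^2 - t) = (t - 1)^2*(t)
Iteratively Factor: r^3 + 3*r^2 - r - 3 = (r + 3)*(r^2 - 1) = (r + 1)*(r + 3)*(r - 1)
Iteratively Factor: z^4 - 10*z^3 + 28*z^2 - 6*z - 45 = (z - 3)*(z^3 - 7*z^2 + 7*z + 15) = (z - 3)^2*(z^2 - 4*z - 5) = (z - 3)^2*(z + 1)*(z - 5)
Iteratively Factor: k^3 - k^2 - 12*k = (k)*(k^2 - k - 12) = k*(k + 3)*(k - 4)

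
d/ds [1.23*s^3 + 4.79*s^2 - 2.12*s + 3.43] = 3.69*s^2 + 9.58*s - 2.12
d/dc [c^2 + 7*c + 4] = 2*c + 7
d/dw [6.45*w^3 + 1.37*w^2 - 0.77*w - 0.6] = 19.35*w^2 + 2.74*w - 0.77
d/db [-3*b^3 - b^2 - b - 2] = -9*b^2 - 2*b - 1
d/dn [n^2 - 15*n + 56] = 2*n - 15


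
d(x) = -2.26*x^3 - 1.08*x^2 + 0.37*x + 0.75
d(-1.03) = 1.69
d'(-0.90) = -3.18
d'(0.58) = -3.16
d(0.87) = -1.23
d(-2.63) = 33.42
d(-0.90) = 1.19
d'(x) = -6.78*x^2 - 2.16*x + 0.37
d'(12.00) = -1001.87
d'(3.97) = -115.06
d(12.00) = -4055.61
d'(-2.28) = -29.95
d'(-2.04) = -23.44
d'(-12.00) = -950.03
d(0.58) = 0.16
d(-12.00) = 3746.07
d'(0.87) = -6.64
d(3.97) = -156.21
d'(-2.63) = -40.85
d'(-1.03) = -4.60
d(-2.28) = 21.08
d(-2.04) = 14.69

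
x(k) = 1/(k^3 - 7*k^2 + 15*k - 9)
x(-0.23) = -0.08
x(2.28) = 1.51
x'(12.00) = 0.00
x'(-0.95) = -0.03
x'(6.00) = -0.02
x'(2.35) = 4.10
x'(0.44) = -0.70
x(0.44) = -0.27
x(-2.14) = -0.01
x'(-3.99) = -0.00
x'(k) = (-3*k^2 + 14*k - 15)/(k^3 - 7*k^2 + 15*k - 9)^2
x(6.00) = 0.02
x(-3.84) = -0.00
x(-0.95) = -0.03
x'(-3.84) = -0.00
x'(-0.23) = -0.11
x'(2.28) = 3.01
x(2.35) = 1.75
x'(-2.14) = -0.01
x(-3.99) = -0.00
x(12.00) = 0.00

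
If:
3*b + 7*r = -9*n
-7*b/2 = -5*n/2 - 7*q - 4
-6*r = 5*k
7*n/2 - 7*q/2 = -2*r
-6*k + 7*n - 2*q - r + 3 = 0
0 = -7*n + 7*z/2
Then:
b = 9349/8465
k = 2016/1693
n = 3417/8465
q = -1383/8465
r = -1680/1693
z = 6834/8465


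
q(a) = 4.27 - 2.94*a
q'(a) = -2.94000000000000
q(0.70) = 2.21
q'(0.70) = -2.94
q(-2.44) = 11.44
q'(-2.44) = -2.94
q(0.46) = 2.92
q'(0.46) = -2.94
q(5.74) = -12.61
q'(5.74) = -2.94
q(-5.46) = 20.32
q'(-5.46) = -2.94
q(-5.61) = 20.76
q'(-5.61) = -2.94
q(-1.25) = 7.94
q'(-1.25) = -2.94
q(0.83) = 1.83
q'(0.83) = -2.94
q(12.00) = -31.01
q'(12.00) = -2.94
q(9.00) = -22.19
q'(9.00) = -2.94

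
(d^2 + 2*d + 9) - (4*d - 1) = d^2 - 2*d + 10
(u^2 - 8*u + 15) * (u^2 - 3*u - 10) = u^4 - 11*u^3 + 29*u^2 + 35*u - 150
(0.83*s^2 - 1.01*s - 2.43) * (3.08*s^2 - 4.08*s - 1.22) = 2.5564*s^4 - 6.4972*s^3 - 4.3762*s^2 + 11.1466*s + 2.9646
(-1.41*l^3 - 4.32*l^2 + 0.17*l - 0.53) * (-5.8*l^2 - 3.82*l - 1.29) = 8.178*l^5 + 30.4422*l^4 + 17.3353*l^3 + 7.9974*l^2 + 1.8053*l + 0.6837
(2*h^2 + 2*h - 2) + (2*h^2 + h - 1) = 4*h^2 + 3*h - 3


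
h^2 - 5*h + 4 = (h - 4)*(h - 1)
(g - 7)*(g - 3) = g^2 - 10*g + 21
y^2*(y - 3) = y^3 - 3*y^2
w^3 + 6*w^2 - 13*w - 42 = (w - 3)*(w + 2)*(w + 7)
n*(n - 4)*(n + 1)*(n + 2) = n^4 - n^3 - 10*n^2 - 8*n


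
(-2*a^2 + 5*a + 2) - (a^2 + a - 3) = -3*a^2 + 4*a + 5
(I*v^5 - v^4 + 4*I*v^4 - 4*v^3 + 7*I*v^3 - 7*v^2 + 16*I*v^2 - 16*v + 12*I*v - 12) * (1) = I*v^5 - v^4 + 4*I*v^4 - 4*v^3 + 7*I*v^3 - 7*v^2 + 16*I*v^2 - 16*v + 12*I*v - 12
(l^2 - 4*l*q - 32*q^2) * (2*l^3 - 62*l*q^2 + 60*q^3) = 2*l^5 - 8*l^4*q - 126*l^3*q^2 + 308*l^2*q^3 + 1744*l*q^4 - 1920*q^5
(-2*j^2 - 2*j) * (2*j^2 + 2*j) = -4*j^4 - 8*j^3 - 4*j^2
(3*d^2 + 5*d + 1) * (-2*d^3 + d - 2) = -6*d^5 - 10*d^4 + d^3 - d^2 - 9*d - 2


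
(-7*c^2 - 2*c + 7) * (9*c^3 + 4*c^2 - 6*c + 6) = -63*c^5 - 46*c^4 + 97*c^3 - 2*c^2 - 54*c + 42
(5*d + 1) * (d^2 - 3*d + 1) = 5*d^3 - 14*d^2 + 2*d + 1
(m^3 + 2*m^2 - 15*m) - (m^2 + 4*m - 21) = m^3 + m^2 - 19*m + 21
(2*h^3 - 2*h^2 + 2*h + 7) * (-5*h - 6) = -10*h^4 - 2*h^3 + 2*h^2 - 47*h - 42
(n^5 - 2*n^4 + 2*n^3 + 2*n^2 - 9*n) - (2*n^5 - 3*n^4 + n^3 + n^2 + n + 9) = -n^5 + n^4 + n^3 + n^2 - 10*n - 9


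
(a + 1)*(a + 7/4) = a^2 + 11*a/4 + 7/4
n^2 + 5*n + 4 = (n + 1)*(n + 4)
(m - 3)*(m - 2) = m^2 - 5*m + 6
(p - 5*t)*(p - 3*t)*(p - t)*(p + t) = p^4 - 8*p^3*t + 14*p^2*t^2 + 8*p*t^3 - 15*t^4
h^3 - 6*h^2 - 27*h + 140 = (h - 7)*(h - 4)*(h + 5)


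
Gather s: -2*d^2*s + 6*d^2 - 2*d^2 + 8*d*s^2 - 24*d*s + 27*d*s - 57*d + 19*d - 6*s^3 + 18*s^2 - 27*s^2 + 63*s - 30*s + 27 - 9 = 4*d^2 - 38*d - 6*s^3 + s^2*(8*d - 9) + s*(-2*d^2 + 3*d + 33) + 18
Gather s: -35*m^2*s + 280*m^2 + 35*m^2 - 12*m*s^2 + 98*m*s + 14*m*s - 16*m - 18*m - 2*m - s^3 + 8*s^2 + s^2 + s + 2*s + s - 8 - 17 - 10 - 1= 315*m^2 - 36*m - s^3 + s^2*(9 - 12*m) + s*(-35*m^2 + 112*m + 4) - 36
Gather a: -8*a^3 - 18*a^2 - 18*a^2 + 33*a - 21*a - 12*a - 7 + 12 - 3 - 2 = -8*a^3 - 36*a^2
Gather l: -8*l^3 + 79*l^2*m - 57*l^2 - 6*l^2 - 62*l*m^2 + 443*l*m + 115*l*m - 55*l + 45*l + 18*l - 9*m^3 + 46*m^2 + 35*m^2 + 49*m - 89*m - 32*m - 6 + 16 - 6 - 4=-8*l^3 + l^2*(79*m - 63) + l*(-62*m^2 + 558*m + 8) - 9*m^3 + 81*m^2 - 72*m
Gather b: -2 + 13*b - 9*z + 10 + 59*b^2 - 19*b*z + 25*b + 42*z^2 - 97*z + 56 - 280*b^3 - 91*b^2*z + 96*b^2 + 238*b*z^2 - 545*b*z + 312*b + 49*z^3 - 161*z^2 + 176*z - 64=-280*b^3 + b^2*(155 - 91*z) + b*(238*z^2 - 564*z + 350) + 49*z^3 - 119*z^2 + 70*z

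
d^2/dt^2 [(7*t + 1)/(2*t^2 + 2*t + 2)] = ((2*t + 1)^2*(7*t + 1) - (21*t + 8)*(t^2 + t + 1))/(t^2 + t + 1)^3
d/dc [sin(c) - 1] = cos(c)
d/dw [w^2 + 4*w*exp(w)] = 4*w*exp(w) + 2*w + 4*exp(w)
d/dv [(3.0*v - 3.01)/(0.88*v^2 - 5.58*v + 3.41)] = (-2.64*v^2 + 5.2976*v - 6.5658)/(0.7744*v^4 - 9.8208*v^3 + 37.138*v^2 - 38.0556*v + 11.6281)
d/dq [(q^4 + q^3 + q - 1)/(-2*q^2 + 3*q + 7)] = (-4*q^5 + 7*q^4 + 34*q^3 + 23*q^2 - 4*q + 10)/(4*q^4 - 12*q^3 - 19*q^2 + 42*q + 49)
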